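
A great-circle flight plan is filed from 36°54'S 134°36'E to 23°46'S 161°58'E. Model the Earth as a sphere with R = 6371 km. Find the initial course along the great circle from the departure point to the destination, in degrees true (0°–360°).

N = sin Δλ·cos φ₂ = +0.4207;  D = cos φ₁ sin φ₂ − sin φ₁ cos φ₂ cos Δλ = +0.1657
initial course = atan2(N, D) = 68.50°

68.5°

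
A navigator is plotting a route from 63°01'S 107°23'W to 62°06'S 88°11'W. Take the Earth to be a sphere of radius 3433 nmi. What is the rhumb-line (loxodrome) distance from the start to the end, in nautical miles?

533 nmi

Rhumb course C = atan2(Δλ, Δψ) with Δψ = ln[tan(π/4+φ₂/2)/tan(π/4+φ₁/2)] = +0.0347, Δλ = +0.3351 → C = 84.08°
d = R·|Δφ| / |cos C| = 3433·0.01600 / 0.10306 = 533 nmi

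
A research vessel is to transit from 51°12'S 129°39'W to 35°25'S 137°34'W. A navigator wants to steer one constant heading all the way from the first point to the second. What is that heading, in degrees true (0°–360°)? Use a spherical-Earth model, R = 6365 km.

340.1°

Meridional parts: M(φ₁)=-1.0437, M(φ₂)=-0.6617 → ΔM = +0.3819;  Δλ = -0.1382 rad
tan C = Δλ / ΔM = -0.3618 → C = 340.11°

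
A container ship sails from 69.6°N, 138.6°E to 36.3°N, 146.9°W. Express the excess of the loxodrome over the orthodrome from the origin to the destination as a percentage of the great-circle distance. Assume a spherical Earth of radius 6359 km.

Great circle: σ = 0.8893 rad → d_gc = Rσ = 5655.0 km
Rhumb: Δφ = -0.5812, Δλ = +1.3003, Δψ = -1.0344, q = Δφ/Δψ = 0.5618 → d_rh = R√(Δφ²+q²Δλ²) = 5936.4 km
Excess = (5936.4 − 5655.0) / 5655.0 = 281.4 / 5655.0 = 4.98% ≈ 5.0%

5.0%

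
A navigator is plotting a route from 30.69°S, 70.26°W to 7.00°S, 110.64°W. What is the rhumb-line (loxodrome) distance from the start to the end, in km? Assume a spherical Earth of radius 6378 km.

4973 km

Δψ = ln[tan(π/4+φ₂/2)/tan(π/4+φ₁/2)] = +0.4408;  Δφ = +0.4135 rad,  Δλ = -0.7048 rad
q = Δφ/Δψ = 0.9380
d = R·√(Δφ² + q²Δλ²) = 6378·0.77974 = 4973 km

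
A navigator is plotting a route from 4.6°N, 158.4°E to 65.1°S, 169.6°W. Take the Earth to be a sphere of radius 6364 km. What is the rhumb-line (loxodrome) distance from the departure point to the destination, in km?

Δψ = ln[tan(π/4+φ₂/2)/tan(π/4+φ₁/2)] = -1.5910;  Δφ = -1.2165 rad,  Δλ = +0.5585 rad
q = Δφ/Δψ = 0.7646
d = R·√(Δφ² + q²Δλ²) = 6364·1.28927 = 8205 km

8205 km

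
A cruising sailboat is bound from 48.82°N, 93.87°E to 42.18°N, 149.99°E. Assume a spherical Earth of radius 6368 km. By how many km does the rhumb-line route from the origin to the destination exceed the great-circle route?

Great circle: cos σ = sin φ₁ sin φ₂ + cos φ₁ cos φ₂ cos Δλ,  σ = 0.6803 rad → d_gc = 4332.3 km
Rhumb line: Δψ = -0.1656, q = Δφ/Δψ = 0.6997, d_rh = R√(Δφ²+q²Δλ²) = 4426.2 km
Excess = 4426.2 − 4332.3 = 93.9 ≈ 94 km

94 km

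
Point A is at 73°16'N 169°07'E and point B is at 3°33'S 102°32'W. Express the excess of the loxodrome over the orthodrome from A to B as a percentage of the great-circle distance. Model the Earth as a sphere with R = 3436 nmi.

4.8%

Great circle: σ = 1.6218 rad → d_gc = Rσ = 5572.6 nmi
Rhumb: Δφ = -1.3407, Δλ = +1.5420, Δψ = -1.9788, q = Δφ/Δψ = 0.6775 → d_rh = R√(Δφ²+q²Δλ²) = 5840.2 nmi
Excess = (5840.2 − 5572.6) / 5572.6 = 267.6 / 5572.6 = 4.80% ≈ 4.8%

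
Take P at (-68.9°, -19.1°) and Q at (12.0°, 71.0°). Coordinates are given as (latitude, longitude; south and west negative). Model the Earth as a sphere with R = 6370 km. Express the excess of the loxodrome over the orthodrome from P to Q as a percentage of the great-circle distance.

Great circle: σ = 1.7666 rad → d_gc = Rσ = 11253.4 km
Rhumb: Δφ = +1.4120, Δλ = +1.5725, Δψ = +1.8917, q = Δφ/Δψ = 0.7464 → d_rh = R√(Δφ²+q²Δλ²) = 11696.1 km
Excess = (11696.1 − 11253.4) / 11253.4 = 442.7 / 11253.4 = 3.93% ≈ 3.9%

3.9%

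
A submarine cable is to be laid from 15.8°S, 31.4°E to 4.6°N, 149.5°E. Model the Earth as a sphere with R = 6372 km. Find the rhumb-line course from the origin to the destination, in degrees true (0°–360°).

80.1°

Δψ = ln[tan(π/4+φ₂/2)/tan(π/4+φ₁/2)] = +0.3597
Δλ = +2.0612 rad (taken the short way round)
course = atan2(Δλ, Δψ) = 80.10°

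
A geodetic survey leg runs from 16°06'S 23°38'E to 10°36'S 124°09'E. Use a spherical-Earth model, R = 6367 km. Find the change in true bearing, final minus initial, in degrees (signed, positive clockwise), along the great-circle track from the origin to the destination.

-31.1°

At departure: θ₁ = atan2(sin Δλ cos φ₂, cos φ₁ sin φ₂ − sin φ₁ cos φ₂ cos Δλ) = 103.19°
At arrival: θ₂ = atan2(sin Δλ cos φ₁, −cos φ₂ sin φ₁ + sin φ₂ cos φ₁ cos Δλ) = 72.11°
Δθ = θ₂ − θ₁ = -31.1°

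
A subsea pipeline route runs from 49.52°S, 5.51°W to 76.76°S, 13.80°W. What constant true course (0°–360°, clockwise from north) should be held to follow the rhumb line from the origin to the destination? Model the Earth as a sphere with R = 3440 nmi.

Δψ = ln[tan(π/4+φ₂/2)/tan(π/4+φ₁/2)] = -1.1560
Δλ = -0.1447 rad (taken the short way round)
course = atan2(Δλ, Δψ) = 187.13°

187.1°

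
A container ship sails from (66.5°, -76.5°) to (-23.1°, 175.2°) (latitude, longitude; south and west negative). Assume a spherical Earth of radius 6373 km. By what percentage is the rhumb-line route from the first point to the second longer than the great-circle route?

Great circle: σ = 2.0657 rad → d_gc = Rσ = 13164.8 km
Rhumb: Δφ = -1.5638, Δλ = -1.8902, Δψ = -1.9848, q = Δφ/Δψ = 0.7879 → d_rh = R√(Δφ²+q²Δλ²) = 13762.6 km
Excess = (13762.6 − 13164.8) / 13164.8 = 597.8 / 13164.8 = 4.54% ≈ 4.5%

4.5%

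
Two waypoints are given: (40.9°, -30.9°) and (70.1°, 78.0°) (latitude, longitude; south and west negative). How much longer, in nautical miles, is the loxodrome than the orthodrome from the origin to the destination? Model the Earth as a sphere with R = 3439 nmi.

Great circle: cos σ = sin φ₁ sin φ₂ + cos φ₁ cos φ₂ cos Δλ,  σ = 1.0095 rad → d_gc = 3471.6 nmi
Rhumb line: Δψ = +0.9570, q = Δφ/Δψ = 0.5325, d_rh = R√(Δφ²+q²Δλ²) = 3897.3 nmi
Excess = 3897.3 − 3471.6 = 425.7 ≈ 426 nmi

426 nmi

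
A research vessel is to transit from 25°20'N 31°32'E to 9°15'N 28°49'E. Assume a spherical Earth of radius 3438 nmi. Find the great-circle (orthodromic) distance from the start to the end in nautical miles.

977 nmi

Haversine: a = sin²(Δφ/2)+cos φ₁ cos φ₂ sin²(Δλ/2) = 0.02007;  σ = 2·atan2(√a,√(1−a))
σ = 16.289° → d = Rσ = 3438·0.28430 = 977 nmi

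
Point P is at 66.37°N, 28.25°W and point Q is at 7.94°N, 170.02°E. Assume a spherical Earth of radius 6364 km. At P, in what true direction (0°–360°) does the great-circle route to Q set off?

341.3°

θ = atan2( sin Δλ·cos φ₂ ,  cos φ₁ sin φ₂ − sin φ₁ cos φ₂ cos Δλ )
  = atan2(-0.3105, +0.9170) = 341.29°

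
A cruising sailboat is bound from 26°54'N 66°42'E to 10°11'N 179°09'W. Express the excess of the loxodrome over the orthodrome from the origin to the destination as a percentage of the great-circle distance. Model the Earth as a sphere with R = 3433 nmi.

Great circle: σ = 1.8537 rad → d_gc = Rσ = 6363.7 nmi
Rhumb: Δφ = -0.2918, Δλ = +1.9923, Δψ = -0.3091, q = Δφ/Δψ = 0.9440 → d_rh = R√(Δφ²+q²Δλ²) = 6533.5 nmi
Excess = (6533.5 − 6363.7) / 6363.7 = 169.8 / 6363.7 = 2.67% ≈ 2.7%

2.7%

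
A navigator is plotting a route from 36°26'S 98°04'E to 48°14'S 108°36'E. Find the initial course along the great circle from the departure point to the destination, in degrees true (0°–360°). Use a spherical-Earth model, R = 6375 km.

N = sin Δλ·cos φ₂ = +0.1218;  D = cos φ₁ sin φ₂ − sin φ₁ cos φ₂ cos Δλ = -0.2112
initial course = atan2(N, D) = 150.03°

150.0°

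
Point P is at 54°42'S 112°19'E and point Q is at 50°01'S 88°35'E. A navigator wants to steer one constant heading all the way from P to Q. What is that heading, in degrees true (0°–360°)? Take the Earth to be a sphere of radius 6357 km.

Meridional parts: M(φ₁)=-1.1451, M(φ₂)=-1.0111 → ΔM = +0.1340;  Δλ = -0.4142 rad
tan C = Δλ / ΔM = -3.0911 → C = 287.93°

287.9°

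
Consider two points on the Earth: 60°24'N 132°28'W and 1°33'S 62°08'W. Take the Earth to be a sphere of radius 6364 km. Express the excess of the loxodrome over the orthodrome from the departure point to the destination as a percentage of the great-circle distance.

Great circle: σ = 1.4277 rad → d_gc = Rσ = 9085.6 km
Rhumb: Δφ = -1.0812, Δλ = +1.2275, Δψ = -1.3581, q = Δφ/Δψ = 0.7962 → d_rh = R√(Δφ²+q²Δλ²) = 9275.3 km
Excess = (9275.3 − 9085.6) / 9085.6 = 189.7 / 9085.6 = 2.09% ≈ 2.1%

2.1%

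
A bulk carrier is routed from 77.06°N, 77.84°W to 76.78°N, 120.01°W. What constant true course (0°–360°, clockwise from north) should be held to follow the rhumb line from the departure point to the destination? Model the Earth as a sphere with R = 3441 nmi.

Δψ = ln[tan(π/4+φ₂/2)/tan(π/4+φ₁/2)] = -0.0216
Δλ = -0.7360 rad (taken the short way round)
course = atan2(Δλ, Δψ) = 268.32°

268.3°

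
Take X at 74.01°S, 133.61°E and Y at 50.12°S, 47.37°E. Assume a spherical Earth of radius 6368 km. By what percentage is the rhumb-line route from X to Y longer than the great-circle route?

8.0%

Great circle: σ = 0.7238 rad → d_gc = Rσ = 4609.3 km
Rhumb: Δφ = +0.4170, Δλ = -1.5052, Δψ = +0.9489, q = Δφ/Δψ = 0.4394 → d_rh = R√(Δφ²+q²Δλ²) = 4978.7 km
Excess = (4978.7 − 4609.3) / 4609.3 = 369.4 / 4609.3 = 8.01% ≈ 8.0%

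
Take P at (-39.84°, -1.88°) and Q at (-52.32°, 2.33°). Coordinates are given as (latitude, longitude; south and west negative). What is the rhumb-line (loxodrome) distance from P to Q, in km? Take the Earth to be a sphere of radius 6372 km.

1425 km

Rhumb course C = atan2(Δλ, Δψ) with Δψ = ln[tan(π/4+φ₂/2)/tan(π/4+φ₁/2)] = -0.3160, Δλ = +0.0735 → C = 166.91°
d = R·|Δφ| / |cos C| = 6372·0.21782 / 0.97401 = 1425 km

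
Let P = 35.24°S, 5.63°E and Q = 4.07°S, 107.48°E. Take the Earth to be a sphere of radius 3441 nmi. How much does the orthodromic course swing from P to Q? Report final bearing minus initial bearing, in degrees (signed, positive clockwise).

-46.5°

Initial bearing θ₁ = atan2(sin Δλ cos φ₂, cos φ₁ sin φ₂ − sin φ₁ cos φ₂ cos Δλ) = 100.23°
Final bearing θ₂ = (initial bearing from the destination back to the start) + 180° = 53.69°
Δθ = θ₂ − θ₁ = -46.5°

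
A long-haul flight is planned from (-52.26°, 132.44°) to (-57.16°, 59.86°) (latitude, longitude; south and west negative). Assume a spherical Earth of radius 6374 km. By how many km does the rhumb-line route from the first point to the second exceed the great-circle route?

Great circle: cos σ = sin φ₁ sin φ₂ + cos φ₁ cos φ₂ cos Δλ,  σ = 0.7016 rad → d_gc = 4472.2 km
Rhumb line: Δψ = -0.1483, q = Δφ/Δψ = 0.5768, d_rh = R√(Δφ²+q²Δλ²) = 4689.3 km
Excess = 4689.3 − 4472.2 = 217.1 ≈ 217 km

217 km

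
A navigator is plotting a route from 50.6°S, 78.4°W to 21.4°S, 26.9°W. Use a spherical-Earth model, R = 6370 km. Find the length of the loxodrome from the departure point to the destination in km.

Rhumb course C = atan2(Δλ, Δψ) with Δψ = ln[tan(π/4+φ₂/2)/tan(π/4+φ₁/2)] = +0.6446, Δλ = +0.8988 → C = 54.36°
d = R·|Δφ| / |cos C| = 6370·0.50964 / 0.58276 = 5571 km

5571 km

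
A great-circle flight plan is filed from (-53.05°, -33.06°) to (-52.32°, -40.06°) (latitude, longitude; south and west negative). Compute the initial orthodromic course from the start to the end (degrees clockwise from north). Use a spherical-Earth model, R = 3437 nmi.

N = sin Δλ·cos φ₂ = -0.0745;  D = cos φ₁ sin φ₂ − sin φ₁ cos φ₂ cos Δλ = +0.0091
initial course = atan2(N, D) = 276.96°

277.0°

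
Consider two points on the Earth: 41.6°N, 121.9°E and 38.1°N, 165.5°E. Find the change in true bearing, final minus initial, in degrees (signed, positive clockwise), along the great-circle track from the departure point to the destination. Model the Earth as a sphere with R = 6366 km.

+28.8°

Initial bearing θ₁ = atan2(sin Δλ cos φ₂, cos φ₁ sin φ₂ − sin φ₁ cos φ₂ cos Δλ) = 81.30°
Final bearing θ₂ = (initial bearing from the destination back to the start) + 180° = 110.06°
Δθ = θ₂ − θ₁ = +28.8°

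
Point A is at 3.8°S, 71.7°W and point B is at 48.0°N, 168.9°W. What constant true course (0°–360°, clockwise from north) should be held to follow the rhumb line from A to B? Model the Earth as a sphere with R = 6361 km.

301.1°

Δψ = ln[tan(π/4+φ₂/2)/tan(π/4+φ₁/2)] = +1.0238
Δλ = -1.6965 rad (taken the short way round)
course = atan2(Δλ, Δψ) = 301.11°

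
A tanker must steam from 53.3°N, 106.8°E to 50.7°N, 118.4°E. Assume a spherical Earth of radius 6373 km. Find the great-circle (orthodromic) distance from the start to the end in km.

cos σ = sin φ₁ sin φ₂ + cos φ₁ cos φ₂ cos Δλ
      = sin(53.30°)sin(50.70°) + cos(53.30°)cos(50.70°)cos(11.60°) = 0.9912
σ = 7.590° → d = Rσ = 6373·0.13247 = 844 km

844 km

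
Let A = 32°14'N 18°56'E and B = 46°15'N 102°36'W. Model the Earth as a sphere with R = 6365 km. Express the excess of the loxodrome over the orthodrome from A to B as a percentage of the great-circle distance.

Great circle: σ = 1.4913 rad → d_gc = Rσ = 9492.4 km
Rhumb: Δφ = +0.2446, Δλ = -2.1212, Δψ = +0.3177, q = Δφ/Δψ = 0.7700 → d_rh = R√(Δφ²+q²Δλ²) = 10511.2 km
Excess = (10511.2 − 9492.4) / 9492.4 = 1018.8 / 9492.4 = 10.73% ≈ 10.7%

10.7%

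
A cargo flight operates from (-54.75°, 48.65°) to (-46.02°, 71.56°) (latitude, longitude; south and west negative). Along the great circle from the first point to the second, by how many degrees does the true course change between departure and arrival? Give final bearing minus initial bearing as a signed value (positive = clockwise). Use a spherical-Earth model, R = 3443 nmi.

At departure: θ₁ = atan2(sin Δλ cos φ₂, cos φ₁ sin φ₂ − sin φ₁ cos φ₂ cos Δλ) = 68.40°
At arrival: θ₂ = atan2(sin Δλ cos φ₁, −cos φ₂ sin φ₁ + sin φ₂ cos φ₁ cos Δλ) = 50.60°
Δθ = θ₂ − θ₁ = -17.8°

-17.8°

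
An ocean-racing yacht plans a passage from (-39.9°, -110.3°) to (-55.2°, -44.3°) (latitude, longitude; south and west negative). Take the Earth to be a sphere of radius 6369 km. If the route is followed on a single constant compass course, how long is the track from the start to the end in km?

5188 km

Δψ = ln[tan(π/4+φ₂/2)/tan(π/4+φ₁/2)] = -0.3997;  Δφ = -0.2670 rad,  Δλ = +1.1519 rad
q = Δφ/Δψ = 0.6681
d = R·√(Δφ² + q²Δλ²) = 6369·0.81459 = 5188 km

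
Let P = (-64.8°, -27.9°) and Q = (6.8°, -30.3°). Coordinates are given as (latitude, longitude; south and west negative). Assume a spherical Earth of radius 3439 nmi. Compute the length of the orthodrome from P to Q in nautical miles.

Haversine: a = sin²(Δφ/2)+cos φ₁ cos φ₂ sin²(Δλ/2) = 0.34236;  σ = 2·atan2(√a,√(1−a))
σ = 71.622° → d = Rσ = 3439·1.25005 = 4299 nmi

4299 nmi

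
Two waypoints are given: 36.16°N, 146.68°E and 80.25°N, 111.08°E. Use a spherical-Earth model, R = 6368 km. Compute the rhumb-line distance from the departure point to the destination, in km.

Rhumb course C = atan2(Δλ, Δψ) with Δψ = ln[tan(π/4+φ₂/2)/tan(π/4+φ₁/2)] = +1.7840, Δλ = -0.6213 → C = 340.80°
d = R·|Δφ| / |cos C| = 6368·0.76952 / 0.94436 = 5189 km

5189 km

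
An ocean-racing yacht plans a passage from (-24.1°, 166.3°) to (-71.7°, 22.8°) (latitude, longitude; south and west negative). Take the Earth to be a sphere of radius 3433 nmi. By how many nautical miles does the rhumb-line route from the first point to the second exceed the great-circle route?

Great circle: cos σ = sin φ₁ sin φ₂ + cos φ₁ cos φ₂ cos Δλ,  σ = 1.4129 rad → d_gc = 4850.4 nmi
Rhumb line: Δψ = -1.3923, q = Δφ/Δψ = 0.5967, d_rh = R√(Δφ²+q²Δλ²) = 5869.8 nmi
Excess = 5869.8 − 4850.4 = 1019.4 ≈ 1019 nmi

1019 nmi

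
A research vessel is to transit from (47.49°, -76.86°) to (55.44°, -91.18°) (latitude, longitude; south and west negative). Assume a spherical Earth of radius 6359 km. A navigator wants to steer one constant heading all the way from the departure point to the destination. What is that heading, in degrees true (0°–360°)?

311.8°

Meridional parts: M(φ₁)=+0.9442, M(φ₂)=+1.1677 → ΔM = +0.2235;  Δλ = -0.2499 rad
tan C = Δλ / ΔM = -1.1184 → C = 311.80°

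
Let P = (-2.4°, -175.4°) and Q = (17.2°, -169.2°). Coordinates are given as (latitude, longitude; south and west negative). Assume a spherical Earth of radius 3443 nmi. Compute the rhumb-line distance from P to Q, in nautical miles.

Δψ = ln[tan(π/4+φ₂/2)/tan(π/4+φ₁/2)] = +0.3467;  Δφ = +0.3421 rad,  Δλ = +0.1082 rad
q = Δφ/Δψ = 0.9867
d = R·√(Δφ² + q²Δλ²) = 3443·0.35836 = 1234 nmi

1234 nmi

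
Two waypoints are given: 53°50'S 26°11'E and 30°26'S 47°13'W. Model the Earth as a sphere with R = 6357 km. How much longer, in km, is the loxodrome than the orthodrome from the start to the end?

220 km

Great circle: cos σ = sin φ₁ sin φ₂ + cos φ₁ cos φ₂ cos Δλ,  σ = 0.9833 rad → d_gc = 6250.7 km
Rhumb line: Δψ = +0.5612, q = Δφ/Δψ = 0.7278, d_rh = R√(Δφ²+q²Δλ²) = 6470.5 km
Excess = 6470.5 − 6250.7 = 219.8 ≈ 220 km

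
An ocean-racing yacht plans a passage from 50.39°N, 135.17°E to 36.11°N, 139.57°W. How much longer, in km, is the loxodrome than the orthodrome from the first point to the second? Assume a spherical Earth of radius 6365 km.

Great circle: cos σ = sin φ₁ sin φ₂ + cos φ₁ cos φ₂ cos Δλ,  σ = 1.0511 rad → d_gc = 6690.4 km
Rhumb line: Δψ = -0.3447, q = Δφ/Δψ = 0.7231, d_rh = R√(Δφ²+q²Δλ²) = 7030.3 km
Excess = 7030.3 − 6690.4 = 339.9 ≈ 340 km

340 km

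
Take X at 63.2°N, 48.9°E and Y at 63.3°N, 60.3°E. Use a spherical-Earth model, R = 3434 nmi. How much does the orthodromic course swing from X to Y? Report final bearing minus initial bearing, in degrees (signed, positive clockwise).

At departure: θ₁ = atan2(sin Δλ cos φ₂, cos φ₁ sin φ₂ − sin φ₁ cos φ₂ cos Δλ) = 83.79°
At arrival: θ₂ = atan2(sin Δλ cos φ₁, −cos φ₂ sin φ₁ + sin φ₂ cos φ₁ cos Δλ) = 93.98°
Δθ = θ₂ − θ₁ = +10.2°

+10.2°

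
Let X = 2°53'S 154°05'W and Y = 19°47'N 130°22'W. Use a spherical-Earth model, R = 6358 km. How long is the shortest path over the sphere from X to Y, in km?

3606 km

cos σ = sin φ₁ sin φ₂ + cos φ₁ cos φ₂ cos Δλ
      = sin(-2.88°)sin(19.78°) + cos(-2.88°)cos(19.78°)cos(23.72°) = 0.8434
σ = 32.500° → d = Rσ = 6358·0.56723 = 3606 km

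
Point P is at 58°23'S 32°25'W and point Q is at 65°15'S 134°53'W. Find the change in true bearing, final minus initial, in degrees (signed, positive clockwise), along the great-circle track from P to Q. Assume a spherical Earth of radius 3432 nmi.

+95.4°

At departure: θ₁ = atan2(sin Δλ cos φ₂, cos φ₁ sin φ₂ − sin φ₁ cos φ₂ cos Δλ) = 216.47°
At arrival: θ₂ = atan2(sin Δλ cos φ₁, −cos φ₂ sin φ₁ + sin φ₂ cos φ₁ cos Δλ) = 311.90°
Δθ = θ₂ − θ₁ = +95.4°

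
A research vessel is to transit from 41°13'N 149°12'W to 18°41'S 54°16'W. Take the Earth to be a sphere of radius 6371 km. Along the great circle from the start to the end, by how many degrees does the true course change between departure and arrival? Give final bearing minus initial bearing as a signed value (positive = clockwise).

+27.6°

Initial bearing θ₁ = atan2(sin Δλ cos φ₂, cos φ₁ sin φ₂ − sin φ₁ cos φ₂ cos Δλ) = 101.22°
Final bearing θ₂ = (initial bearing from the destination back to the start) + 180° = 128.84°
Δθ = θ₂ − θ₁ = +27.6°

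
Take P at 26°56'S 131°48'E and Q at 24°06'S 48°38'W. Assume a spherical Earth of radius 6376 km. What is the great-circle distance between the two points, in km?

cos σ = sin φ₁ sin φ₂ + cos φ₁ cos φ₂ cos Δλ
      = sin(-26.93°)sin(-24.10°) + cos(-26.93°)cos(-24.10°)cos(179.57°) = -0.6288
σ = 128.965° → d = Rσ = 6376·2.25086 = 14352 km

14352 km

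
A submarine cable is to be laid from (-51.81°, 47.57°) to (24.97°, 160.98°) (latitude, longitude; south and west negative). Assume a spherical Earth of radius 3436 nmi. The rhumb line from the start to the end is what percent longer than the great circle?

2.3%

Great circle: σ = 2.1585 rad → d_gc = Rσ = 7416.7 nmi
Rhumb: Δφ = +1.3401, Δλ = +1.9794, Δψ = +1.5111, q = Δφ/Δψ = 0.8868 → d_rh = R√(Δφ²+q²Δλ²) = 7588.1 nmi
Excess = (7588.1 − 7416.7) / 7416.7 = 171.4 / 7416.7 = 2.31% ≈ 2.3%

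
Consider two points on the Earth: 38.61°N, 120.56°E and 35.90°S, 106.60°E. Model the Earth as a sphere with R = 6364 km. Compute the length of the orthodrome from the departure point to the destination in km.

Haversine: a = sin²(Δφ/2)+cos φ₁ cos φ₂ sin²(Δλ/2) = 0.37581;  σ = 2·atan2(√a,√(1−a))
σ = 75.619° → d = Rσ = 6364·1.31979 = 8399 km

8399 km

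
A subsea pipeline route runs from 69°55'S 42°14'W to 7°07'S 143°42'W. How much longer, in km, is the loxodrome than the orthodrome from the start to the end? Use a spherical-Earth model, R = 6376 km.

Great circle: cos σ = sin φ₁ sin φ₂ + cos φ₁ cos φ₂ cos Δλ,  σ = 1.5222 rad → d_gc = 9705.28 km
Rhumb line: Δψ = +1.6066, q = Δφ/Δψ = 0.6822, d_rh = R√(Δφ²+q²Δλ²) = 10400.85 km
Excess = 10400.85 − 9705.28 = 695.57 ≈ 696 km

696 km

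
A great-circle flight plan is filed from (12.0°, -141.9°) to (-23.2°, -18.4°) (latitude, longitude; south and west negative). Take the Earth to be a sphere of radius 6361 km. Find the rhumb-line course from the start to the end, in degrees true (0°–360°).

106.2°

Meridional parts: M(φ₁)=+0.2110, M(φ₂)=-0.4165 → ΔM = -0.6274;  Δλ = +2.1555 rad
tan C = Δλ / ΔM = -3.4353 → C = 106.23°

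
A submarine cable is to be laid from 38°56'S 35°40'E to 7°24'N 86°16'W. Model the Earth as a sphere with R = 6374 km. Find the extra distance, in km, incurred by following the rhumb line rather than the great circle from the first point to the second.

375 km

Great circle: cos σ = sin φ₁ sin φ₂ + cos φ₁ cos φ₂ cos Δλ,  σ = 2.0817 rad → d_gc = 13268.7 km
Rhumb line: Δψ = +0.8683, q = Δφ/Δψ = 0.9313, d_rh = R√(Δφ²+q²Δλ²) = 13644.1 km
Excess = 13644.1 − 13268.7 = 375.4 ≈ 375 km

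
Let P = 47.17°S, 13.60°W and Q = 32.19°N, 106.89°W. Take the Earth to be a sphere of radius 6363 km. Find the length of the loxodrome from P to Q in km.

12871 km

Δψ = ln[tan(π/4+φ₂/2)/tan(π/4+φ₁/2)] = +1.5299;  Δφ = +1.3851 rad,  Δλ = -1.6282 rad
q = Δφ/Δψ = 0.9053
d = R·√(Δφ² + q²Δλ²) = 6363·2.02271 = 12871 km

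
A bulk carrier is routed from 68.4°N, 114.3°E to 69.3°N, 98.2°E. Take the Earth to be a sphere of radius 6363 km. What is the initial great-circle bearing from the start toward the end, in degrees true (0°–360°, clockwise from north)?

N = sin Δλ·cos φ₂ = -0.0980;  D = cos φ₁ sin φ₂ − sin φ₁ cos φ₂ cos Δλ = +0.0286
initial course = atan2(N, D) = 286.26°

286.3°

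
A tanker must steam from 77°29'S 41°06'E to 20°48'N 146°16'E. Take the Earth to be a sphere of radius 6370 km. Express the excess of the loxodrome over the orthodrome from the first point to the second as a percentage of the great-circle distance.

Great circle: σ = 1.9820 rad → d_gc = Rσ = 12625.1 km
Rhumb: Δφ = +1.7154, Δλ = +1.8355, Δψ = +2.5816, q = Δφ/Δψ = 0.6645 → d_rh = R√(Δφ²+q²Δλ²) = 13407.2 km
Excess = (13407.2 − 12625.1) / 12625.1 = 782.1 / 12625.1 = 6.19% ≈ 6.2%

6.2%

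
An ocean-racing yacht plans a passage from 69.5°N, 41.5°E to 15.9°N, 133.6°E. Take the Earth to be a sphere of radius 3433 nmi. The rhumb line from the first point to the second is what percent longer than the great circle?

Great circle: σ = 1.3240 rad → d_gc = Rσ = 4545.4 nmi
Rhumb: Δφ = -0.9355, Δλ = +1.6074, Δψ = -1.4291, q = Δφ/Δψ = 0.6546 → d_rh = R√(Δφ²+q²Δλ²) = 4833.6 nmi
Excess = (4833.6 − 4545.4) / 4545.4 = 288.2 / 4545.4 = 6.34% ≈ 6.3%

6.3%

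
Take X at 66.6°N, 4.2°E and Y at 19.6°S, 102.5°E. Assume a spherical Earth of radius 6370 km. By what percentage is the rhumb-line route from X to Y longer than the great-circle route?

3.9%

Great circle: σ = 1.9411 rad → d_gc = Rσ = 12364.6 km
Rhumb: Δφ = -1.5045, Δλ = +1.7157, Δψ = -1.9236, q = Δφ/Δψ = 0.7821 → d_rh = R√(Δφ²+q²Δλ²) = 12841.6 km
Excess = (12841.6 − 12364.6) / 12364.6 = 477.0 / 12364.6 = 3.86% ≈ 3.9%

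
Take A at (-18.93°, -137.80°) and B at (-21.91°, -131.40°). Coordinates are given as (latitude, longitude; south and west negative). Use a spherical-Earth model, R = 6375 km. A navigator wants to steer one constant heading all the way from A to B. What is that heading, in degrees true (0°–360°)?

116.4°

Δψ = ln[tan(π/4+φ₂/2)/tan(π/4+φ₁/2)] = -0.0555
Δλ = +0.1117 rad (taken the short way round)
course = atan2(Δλ, Δψ) = 116.42°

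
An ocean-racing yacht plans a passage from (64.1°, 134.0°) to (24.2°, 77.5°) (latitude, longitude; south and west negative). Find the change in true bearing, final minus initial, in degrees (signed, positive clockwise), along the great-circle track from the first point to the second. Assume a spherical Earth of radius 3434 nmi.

-43.4°

Initial bearing θ₁ = atan2(sin Δλ cos φ₂, cos φ₁ sin φ₂ − sin φ₁ cos φ₂ cos Δλ) = 250.20°
Final bearing θ₂ = (initial bearing from the destination back to the start) + 180° = 206.78°
Δθ = θ₂ − θ₁ = -43.4°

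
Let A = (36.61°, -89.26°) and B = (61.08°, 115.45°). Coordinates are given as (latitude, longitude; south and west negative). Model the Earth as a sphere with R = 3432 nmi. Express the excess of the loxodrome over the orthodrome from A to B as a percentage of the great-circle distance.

27.5%

Great circle: σ = 1.4006 rad → d_gc = Rσ = 4806.9 nmi
Rhumb: Δφ = +0.4271, Δλ = -2.7103, Δψ = +0.6678, q = Δφ/Δψ = 0.6395 → d_rh = R√(Δφ²+q²Δλ²) = 6126.7 nmi
Excess = (6126.7 − 4806.9) / 4806.9 = 1319.8 / 4806.9 = 27.46% ≈ 27.5%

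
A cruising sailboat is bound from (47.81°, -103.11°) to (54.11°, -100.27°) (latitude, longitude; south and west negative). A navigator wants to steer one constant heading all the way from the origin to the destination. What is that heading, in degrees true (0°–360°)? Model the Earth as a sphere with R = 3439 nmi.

15.8°

Δψ = ln[tan(π/4+φ₂/2)/tan(π/4+φ₁/2)] = +0.1749
Δλ = +0.0496 rad (taken the short way round)
course = atan2(Δλ, Δψ) = 15.82°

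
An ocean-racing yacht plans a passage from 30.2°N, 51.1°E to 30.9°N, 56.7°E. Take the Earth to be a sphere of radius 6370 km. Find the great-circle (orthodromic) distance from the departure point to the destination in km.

542 km

Haversine: a = sin²(Δφ/2)+cos φ₁ cos φ₂ sin²(Δλ/2) = 0.00181;  σ = 2·atan2(√a,√(1−a))
σ = 4.873° → d = Rσ = 6370·0.08504 = 542 km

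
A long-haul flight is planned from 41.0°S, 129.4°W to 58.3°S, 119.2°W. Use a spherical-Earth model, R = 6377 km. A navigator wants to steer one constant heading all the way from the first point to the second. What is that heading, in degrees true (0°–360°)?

159.4°

Meridional parts: M(φ₁)=-0.7859, M(φ₂)=-1.2591 → ΔM = -0.4732;  Δλ = +0.1780 rad
tan C = Δλ / ΔM = -0.3762 → C = 159.38°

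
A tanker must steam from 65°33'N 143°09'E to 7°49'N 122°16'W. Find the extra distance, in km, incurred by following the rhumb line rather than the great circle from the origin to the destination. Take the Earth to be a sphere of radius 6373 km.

Great circle: cos σ = sin φ₁ sin φ₂ + cos φ₁ cos φ₂ cos Δλ,  σ = 1.4796 rad → d_gc = 9429.7 km
Rhumb line: Δψ = -1.3926, q = Δφ/Δψ = 0.7236, d_rh = R√(Δφ²+q²Δλ²) = 9959.3 km
Excess = 9959.3 − 9429.7 = 529.6 ≈ 530 km

530 km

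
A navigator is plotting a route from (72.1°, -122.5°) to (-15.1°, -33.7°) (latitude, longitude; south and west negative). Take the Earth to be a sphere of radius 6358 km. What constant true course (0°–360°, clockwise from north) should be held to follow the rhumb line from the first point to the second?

143.8°

Meridional parts: M(φ₁)=+1.8484, M(φ₂)=-0.2666 → ΔM = -2.1150;  Δλ = +1.5499 rad
tan C = Δλ / ΔM = -0.7328 → C = 143.77°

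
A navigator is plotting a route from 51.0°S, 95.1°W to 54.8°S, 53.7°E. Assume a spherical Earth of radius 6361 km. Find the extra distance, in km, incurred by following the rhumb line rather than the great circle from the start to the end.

Great circle: cos σ = sin φ₁ sin φ₂ + cos φ₁ cos φ₂ cos Δλ,  σ = 1.2401 rad → d_gc = 7888.0 km
Rhumb line: Δψ = -0.1100, q = Δφ/Δψ = 0.6027, d_rh = R√(Δφ²+q²Δλ²) = 9965.6 km
Excess = 9965.6 − 7888.0 = 2077.6 ≈ 2078 km

2078 km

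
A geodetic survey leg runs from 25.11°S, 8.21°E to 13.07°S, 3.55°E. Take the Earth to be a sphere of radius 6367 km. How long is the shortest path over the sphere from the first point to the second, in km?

1424 km

Haversine: a = sin²(Δφ/2)+cos φ₁ cos φ₂ sin²(Δλ/2) = 0.01246;  σ = 2·atan2(√a,√(1−a))
σ = 12.816° → d = Rσ = 6367·0.22369 = 1424 km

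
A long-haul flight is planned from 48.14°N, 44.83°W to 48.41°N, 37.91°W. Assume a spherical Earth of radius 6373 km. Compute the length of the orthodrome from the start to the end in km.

cos σ = sin φ₁ sin φ₂ + cos φ₁ cos φ₂ cos Δλ
      = sin(48.14°)sin(48.41°) + cos(48.14°)cos(48.41°)cos(6.92°) = 0.9968
σ = 4.612° → d = Rσ = 6373·0.08049 = 513 km

513 km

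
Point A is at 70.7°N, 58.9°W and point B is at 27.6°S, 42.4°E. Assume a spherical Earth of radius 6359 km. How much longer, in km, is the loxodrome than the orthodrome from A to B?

Great circle: cos σ = sin φ₁ sin φ₂ + cos φ₁ cos φ₂ cos Δλ,  σ = 2.0882 rad → d_gc = 13279.1 km
Rhumb line: Δψ = -2.2733, q = Δφ/Δψ = 0.7547, d_rh = R√(Δφ²+q²Δλ²) = 13821.1 km
Excess = 13821.1 − 13279.1 = 542.0 ≈ 542 km

542 km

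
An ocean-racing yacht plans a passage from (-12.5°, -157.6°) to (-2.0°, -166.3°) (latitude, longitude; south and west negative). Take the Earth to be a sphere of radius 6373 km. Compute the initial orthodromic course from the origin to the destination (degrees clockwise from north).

319.9°

N = sin Δλ·cos φ₂ = -0.1512;  D = cos φ₁ sin φ₂ − sin φ₁ cos φ₂ cos Δλ = +0.1797
initial course = atan2(N, D) = 319.94°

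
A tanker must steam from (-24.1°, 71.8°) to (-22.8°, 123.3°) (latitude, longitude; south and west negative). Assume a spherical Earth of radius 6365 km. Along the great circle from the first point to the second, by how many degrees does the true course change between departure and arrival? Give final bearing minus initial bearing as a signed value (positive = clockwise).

At departure: θ₁ = atan2(sin Δλ cos φ₂, cos φ₁ sin φ₂ − sin φ₁ cos φ₂ cos Δλ) = 99.40°
At arrival: θ₂ = atan2(sin Δλ cos φ₁, −cos φ₂ sin φ₁ + sin φ₂ cos φ₁ cos Δλ) = 77.67°
Δθ = θ₂ − θ₁ = -21.7°

-21.7°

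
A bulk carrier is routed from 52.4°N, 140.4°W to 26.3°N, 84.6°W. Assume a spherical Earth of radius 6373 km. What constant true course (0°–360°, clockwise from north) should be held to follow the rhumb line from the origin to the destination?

Δψ = ln[tan(π/4+φ₂/2)/tan(π/4+φ₁/2)] = -0.6015
Δλ = +0.9739 rad (taken the short way round)
course = atan2(Δλ, Δψ) = 121.70°

121.7°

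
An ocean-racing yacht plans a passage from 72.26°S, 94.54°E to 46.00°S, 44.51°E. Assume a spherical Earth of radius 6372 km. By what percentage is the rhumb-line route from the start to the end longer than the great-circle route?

2.4%

Great circle: σ = 0.6075 rad → d_gc = Rσ = 3870.7 km
Rhumb: Δφ = +0.4583, Δλ = -0.8732, Δψ = +0.9512, q = Δφ/Δψ = 0.4818 → d_rh = R√(Δφ²+q²Δλ²) = 3964.3 km
Excess = (3964.3 − 3870.7) / 3870.7 = 93.6 / 3870.7 = 2.42% ≈ 2.4%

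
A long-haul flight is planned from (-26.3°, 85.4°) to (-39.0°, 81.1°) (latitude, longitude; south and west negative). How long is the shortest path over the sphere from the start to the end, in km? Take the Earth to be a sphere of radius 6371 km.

Haversine: a = sin²(Δφ/2)+cos φ₁ cos φ₂ sin²(Δλ/2) = 0.01321;  σ = 2·atan2(√a,√(1−a))
σ = 13.201° → d = Rσ = 6371·0.23041 = 1468 km

1468 km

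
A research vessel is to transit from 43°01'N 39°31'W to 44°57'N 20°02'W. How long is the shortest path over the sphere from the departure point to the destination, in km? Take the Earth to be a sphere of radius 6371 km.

1570 km

Haversine: a = sin²(Δφ/2)+cos φ₁ cos φ₂ sin²(Δλ/2) = 0.01510;  σ = 2·atan2(√a,√(1−a))
σ = 14.117° → d = Rσ = 6371·0.24638 = 1570 km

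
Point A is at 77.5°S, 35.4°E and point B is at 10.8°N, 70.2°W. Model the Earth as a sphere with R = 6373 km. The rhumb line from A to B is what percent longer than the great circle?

7.1%

Great circle: σ = 1.8133 rad → d_gc = Rσ = 11556.0 km
Rhumb: Δφ = +1.5411, Δλ = -1.8431, Δψ = +2.4013, q = Δφ/Δψ = 0.6418 → d_rh = R√(Δφ²+q²Δλ²) = 12381.1 km
Excess = (12381.1 − 11556.0) / 11556.0 = 825.1 / 11556.0 = 7.14% ≈ 7.1%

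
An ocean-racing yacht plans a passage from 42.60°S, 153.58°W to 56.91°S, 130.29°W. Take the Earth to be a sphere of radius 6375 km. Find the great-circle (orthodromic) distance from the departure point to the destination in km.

2289 km

cos σ = sin φ₁ sin φ₂ + cos φ₁ cos φ₂ cos Δλ
      = sin(-42.60°)sin(-56.91°) + cos(-42.60°)cos(-56.91°)cos(23.29°) = 0.9362
σ = 20.573° → d = Rσ = 6375·0.35906 = 2289 km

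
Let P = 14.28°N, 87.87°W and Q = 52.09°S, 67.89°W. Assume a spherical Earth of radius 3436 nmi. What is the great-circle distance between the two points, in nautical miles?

4113 nmi

Haversine: a = sin²(Δφ/2)+cos φ₁ cos φ₂ sin²(Δλ/2) = 0.31750;  σ = 2·atan2(√a,√(1−a))
σ = 68.593° → d = Rσ = 3436·1.19717 = 4113 nmi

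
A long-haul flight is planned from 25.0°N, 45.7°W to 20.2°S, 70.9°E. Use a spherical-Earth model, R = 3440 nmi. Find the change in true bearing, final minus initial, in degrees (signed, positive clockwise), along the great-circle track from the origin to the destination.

Initial bearing θ₁ = atan2(sin Δλ cos φ₂, cos φ₁ sin φ₂ − sin φ₁ cos φ₂ cos Δλ) = 99.16°
Final bearing θ₂ = (initial bearing from the destination back to the start) + 180° = 107.56°
Δθ = θ₂ − θ₁ = +8.4°

+8.4°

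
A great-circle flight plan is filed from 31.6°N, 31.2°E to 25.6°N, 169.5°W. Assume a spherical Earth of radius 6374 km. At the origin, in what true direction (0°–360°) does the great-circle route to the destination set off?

21.5°

N = sin Δλ·cos φ₂ = +0.3188;  D = cos φ₁ sin φ₂ − sin φ₁ cos φ₂ cos Δλ = +0.8101
initial course = atan2(N, D) = 21.48°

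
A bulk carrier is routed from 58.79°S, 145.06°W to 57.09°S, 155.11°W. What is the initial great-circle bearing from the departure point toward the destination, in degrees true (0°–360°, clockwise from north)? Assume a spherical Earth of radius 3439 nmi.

283.4°

N = sin Δλ·cos φ₂ = -0.0948;  D = cos φ₁ sin φ₂ − sin φ₁ cos φ₂ cos Δλ = +0.0225
initial course = atan2(N, D) = 283.37°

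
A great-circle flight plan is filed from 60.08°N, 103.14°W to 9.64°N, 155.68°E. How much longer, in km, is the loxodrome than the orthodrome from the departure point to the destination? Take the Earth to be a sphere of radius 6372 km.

Great circle: cos σ = sin φ₁ sin φ₂ + cos φ₁ cos φ₂ cos Δλ,  σ = 1.5210 rad → d_gc = 9691.7 km
Rhumb line: Δψ = -1.1507, q = Δφ/Δψ = 0.7650, d_rh = R√(Δφ²+q²Δλ²) = 10275.0 km
Excess = 10275.0 − 9691.7 = 583.3 ≈ 583 km

583 km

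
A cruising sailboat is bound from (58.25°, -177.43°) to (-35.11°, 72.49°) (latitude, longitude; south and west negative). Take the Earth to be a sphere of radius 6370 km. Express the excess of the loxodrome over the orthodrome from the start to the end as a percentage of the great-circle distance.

Great circle: σ = 2.2612 rad → d_gc = Rσ = 14404.0 km
Rhumb: Δφ = -1.6294, Δλ = -1.9213, Δψ = -1.9126, q = Δφ/Δψ = 0.8519 → d_rh = R√(Δφ²+q²Δλ²) = 14712.1 km
Excess = (14712.1 − 14404.0) / 14404.0 = 308.1 / 14404.0 = 2.14% ≈ 2.1%

2.1%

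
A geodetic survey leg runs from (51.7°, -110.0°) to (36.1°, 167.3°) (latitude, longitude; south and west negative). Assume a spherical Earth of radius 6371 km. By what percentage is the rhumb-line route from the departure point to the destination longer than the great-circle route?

Great circle: σ = 1.0169 rad → d_gc = Rσ = 6478.6 km
Rhumb: Δφ = -0.2723, Δλ = -1.4434, Δψ = -0.3813, q = Δφ/Δψ = 0.7142 → d_rh = R√(Δφ²+q²Δλ²) = 6792.4 km
Excess = (6792.4 − 6478.6) / 6478.6 = 313.8 / 6478.6 = 4.84% ≈ 4.8%

4.8%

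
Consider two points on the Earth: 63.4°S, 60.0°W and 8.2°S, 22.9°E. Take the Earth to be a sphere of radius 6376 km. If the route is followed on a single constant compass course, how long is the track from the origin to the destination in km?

9196 km

Δψ = ln[tan(π/4+φ₂/2)/tan(π/4+φ₁/2)] = +1.2987;  Δφ = +0.9634 rad,  Δλ = +1.4469 rad
q = Δφ/Δψ = 0.7419
d = R·√(Δφ² + q²Δλ²) = 6376·1.44233 = 9196 km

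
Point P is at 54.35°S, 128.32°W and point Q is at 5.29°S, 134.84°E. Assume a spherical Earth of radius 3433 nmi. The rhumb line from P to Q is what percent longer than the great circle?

Great circle: σ = 1.5650 rad → d_gc = Rσ = 5372.6 nmi
Rhumb: Δφ = +0.8563, Δλ = -1.6902, Δψ = +1.0422, q = Δφ/Δψ = 0.8216 → d_rh = R√(Δφ²+q²Δλ²) = 5600.8 nmi
Excess = (5600.8 − 5372.6) / 5372.6 = 228.2 / 5372.6 = 4.247% ≈ 4.2%

4.2%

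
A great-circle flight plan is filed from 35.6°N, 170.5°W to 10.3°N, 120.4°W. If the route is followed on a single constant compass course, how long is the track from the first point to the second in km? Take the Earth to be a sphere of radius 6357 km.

5788 km

Rhumb course C = atan2(Δλ, Δψ) with Δψ = ln[tan(π/4+φ₂/2)/tan(π/4+φ₁/2)] = -0.4849, Δλ = +0.8744 → C = 119.01°
d = R·|Δφ| / |cos C| = 6357·0.44157 / 0.48499 = 5788 km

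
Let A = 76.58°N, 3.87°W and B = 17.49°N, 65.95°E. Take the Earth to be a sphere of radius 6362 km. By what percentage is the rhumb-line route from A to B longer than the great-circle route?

3.8%

Great circle: σ = 1.1932 rad → d_gc = Rσ = 7591.1 km
Rhumb: Δφ = -1.0313, Δλ = +1.2186, Δψ = -1.8299, q = Δφ/Δψ = 0.5636 → d_rh = R√(Δφ²+q²Δλ²) = 7882.9 km
Excess = (7882.9 − 7591.1) / 7591.1 = 291.8 / 7591.1 = 3.84% ≈ 3.8%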